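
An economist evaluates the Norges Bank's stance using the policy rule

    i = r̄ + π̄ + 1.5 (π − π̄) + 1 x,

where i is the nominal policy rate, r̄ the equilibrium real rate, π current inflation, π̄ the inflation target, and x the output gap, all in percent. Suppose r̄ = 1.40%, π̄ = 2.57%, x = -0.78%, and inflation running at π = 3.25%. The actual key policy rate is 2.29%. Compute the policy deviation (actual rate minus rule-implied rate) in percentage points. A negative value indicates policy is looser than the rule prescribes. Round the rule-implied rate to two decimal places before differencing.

-1.92 pp

i = 1.40 + 2.57 + 1.5 × (3.25 − 2.57) + 1 × (-0.78)
   = 1.40 + 2.57 + 1.02 − 0.78 = 4.21
Deviation = 2.29 − 4.21 = -1.92 pp.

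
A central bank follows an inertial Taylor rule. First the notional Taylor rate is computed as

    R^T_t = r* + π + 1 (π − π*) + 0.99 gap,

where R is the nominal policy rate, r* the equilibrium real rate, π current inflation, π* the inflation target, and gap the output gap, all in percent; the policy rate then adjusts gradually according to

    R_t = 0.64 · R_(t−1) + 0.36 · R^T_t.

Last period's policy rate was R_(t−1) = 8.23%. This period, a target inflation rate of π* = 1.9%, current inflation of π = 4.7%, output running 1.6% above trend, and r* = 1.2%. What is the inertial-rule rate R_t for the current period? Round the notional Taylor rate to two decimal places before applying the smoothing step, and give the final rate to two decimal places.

8.97%

Output 1.6% above potential → gap = 1.6.
R^T_t = 1.2 + 4.7 + 1 × (4.7 − 1.9) + 0.99 × 1.6
   = 1.2 + 4.7 + 2.8 + 1.584 = 10.28
R_t = 0.64 × 8.23 + 0.36 × 10.28 = 5.2672 + 3.7008 = 8.97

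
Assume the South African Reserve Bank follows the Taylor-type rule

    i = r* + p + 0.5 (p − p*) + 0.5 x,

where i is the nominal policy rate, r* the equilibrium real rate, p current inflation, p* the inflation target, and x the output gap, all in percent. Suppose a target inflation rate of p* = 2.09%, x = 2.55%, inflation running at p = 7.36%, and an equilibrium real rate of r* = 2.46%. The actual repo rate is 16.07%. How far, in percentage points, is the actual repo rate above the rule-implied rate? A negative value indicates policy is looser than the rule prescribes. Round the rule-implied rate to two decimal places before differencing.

i = 2.46 + 7.36 + 0.5 × (7.36 − 2.09) + 0.5 × 2.55
   = 2.46 + 7.36 + 2.635 + 1.275 = 13.73
Deviation = 16.07 − 13.73 = 2.34 pp.

2.34 pp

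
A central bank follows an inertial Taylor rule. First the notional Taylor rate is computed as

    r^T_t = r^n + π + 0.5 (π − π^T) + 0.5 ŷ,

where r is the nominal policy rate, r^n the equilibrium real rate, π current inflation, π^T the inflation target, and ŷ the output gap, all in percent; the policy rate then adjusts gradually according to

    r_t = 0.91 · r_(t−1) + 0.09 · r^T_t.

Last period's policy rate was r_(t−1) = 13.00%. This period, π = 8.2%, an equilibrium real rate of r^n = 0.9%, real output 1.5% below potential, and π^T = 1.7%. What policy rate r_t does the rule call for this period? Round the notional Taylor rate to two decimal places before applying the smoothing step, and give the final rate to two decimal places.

Output 1.5% below potential → ŷ = -1.5.
r^T_t = 0.9 + 8.2 + 0.5 × (8.2 − 1.7) + 0.5 × (-1.5)
   = 0.9 + 8.2 + 3.25 − 0.75 = 11.60
r_t = 0.91 × 13.00 + 0.09 × 11.60 = 11.83 + 1.044 = 12.87

12.87%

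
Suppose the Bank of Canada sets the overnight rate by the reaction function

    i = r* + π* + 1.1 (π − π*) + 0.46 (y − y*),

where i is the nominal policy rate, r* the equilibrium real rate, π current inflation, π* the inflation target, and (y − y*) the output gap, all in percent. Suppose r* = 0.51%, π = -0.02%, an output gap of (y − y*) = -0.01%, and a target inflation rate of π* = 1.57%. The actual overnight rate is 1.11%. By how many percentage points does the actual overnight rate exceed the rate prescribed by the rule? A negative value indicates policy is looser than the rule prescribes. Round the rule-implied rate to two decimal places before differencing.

0.78 pp

i = 0.51 + 1.57 + 1.1 × (-0.02 − 1.57) + 0.46 × (-0.01)
   = 0.51 + 1.57 − 1.749 − 0.0046 = 0.33
Deviation = 1.11 − 0.33 = 0.78 pp.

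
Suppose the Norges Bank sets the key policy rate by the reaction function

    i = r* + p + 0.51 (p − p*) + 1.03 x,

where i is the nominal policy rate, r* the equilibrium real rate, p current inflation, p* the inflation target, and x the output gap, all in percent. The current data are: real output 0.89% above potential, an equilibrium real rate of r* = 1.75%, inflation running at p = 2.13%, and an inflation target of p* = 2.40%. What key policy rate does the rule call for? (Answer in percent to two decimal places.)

Output 0.89% above potential → x = 0.89.
i = 1.75 + 2.13 + 0.51 × (2.13 − 2.40) + 1.03 × 0.89
   = 1.75 + 2.13 − 0.1377 + 0.9167 = 4.66

4.66%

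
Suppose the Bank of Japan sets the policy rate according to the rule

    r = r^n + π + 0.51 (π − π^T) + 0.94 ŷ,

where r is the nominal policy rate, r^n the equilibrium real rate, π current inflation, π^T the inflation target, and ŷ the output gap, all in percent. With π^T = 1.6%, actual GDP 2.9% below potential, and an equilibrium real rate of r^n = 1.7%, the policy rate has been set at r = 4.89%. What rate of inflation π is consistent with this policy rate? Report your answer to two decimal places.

4.46%

Output 2.9% below potential → ŷ = -2.9.
Collecting π: r = r^n + (1 + 0.51) π − 0.51 π^T + 0.94 ŷ
1.51 π = 4.89 − 1.7 + 0.51 × 1.6 − 0.94 × (-2.9) = 6.732
π = 6.732 / 1.51 = 4.46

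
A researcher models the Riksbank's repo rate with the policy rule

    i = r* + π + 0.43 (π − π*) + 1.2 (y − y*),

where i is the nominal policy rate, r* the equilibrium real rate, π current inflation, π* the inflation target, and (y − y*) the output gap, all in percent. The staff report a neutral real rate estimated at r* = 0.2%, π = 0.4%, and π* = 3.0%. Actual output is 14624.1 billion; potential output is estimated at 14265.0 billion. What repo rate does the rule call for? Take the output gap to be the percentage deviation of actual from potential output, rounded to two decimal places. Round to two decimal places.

2.51%

Output gap = 100 × (14624.1 − 14265.0) / 14265.0 = 2.52%.
i = 0.20 + 0.40 + 0.43 × (0.40 − 3.00) + 1.2 × 2.52
   = 0.20 + 0.4 − 1.118 + 3.024 = 2.51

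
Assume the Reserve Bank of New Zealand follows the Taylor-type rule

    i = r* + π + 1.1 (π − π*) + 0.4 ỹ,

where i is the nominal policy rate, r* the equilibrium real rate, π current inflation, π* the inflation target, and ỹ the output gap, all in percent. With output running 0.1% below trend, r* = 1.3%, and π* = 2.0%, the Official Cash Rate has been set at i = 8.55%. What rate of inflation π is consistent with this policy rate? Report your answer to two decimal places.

4.52%

Output 0.1% below potential → ỹ = -0.1.
Collecting π: i = r* + (1 + 1.1) π − 1.1 π* + 0.4 ỹ
2.1 π = 8.55 − 1.3 + 1.1 × 2.0 − 0.4 × (-0.1) = 9.49
π = 9.49 / 2.1 = 4.52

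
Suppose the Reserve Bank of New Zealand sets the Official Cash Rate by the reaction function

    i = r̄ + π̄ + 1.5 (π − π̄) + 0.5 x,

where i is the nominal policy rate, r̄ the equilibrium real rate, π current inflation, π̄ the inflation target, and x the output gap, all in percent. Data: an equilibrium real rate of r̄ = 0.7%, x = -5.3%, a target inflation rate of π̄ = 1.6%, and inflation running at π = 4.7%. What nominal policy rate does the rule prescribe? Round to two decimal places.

4.30%

i = 0.7 + 1.6 + 1.5 × (4.7 − 1.6) + 0.5 × (-5.3)
   = 0.7 + 1.6 + 4.65 − 2.65 = 4.30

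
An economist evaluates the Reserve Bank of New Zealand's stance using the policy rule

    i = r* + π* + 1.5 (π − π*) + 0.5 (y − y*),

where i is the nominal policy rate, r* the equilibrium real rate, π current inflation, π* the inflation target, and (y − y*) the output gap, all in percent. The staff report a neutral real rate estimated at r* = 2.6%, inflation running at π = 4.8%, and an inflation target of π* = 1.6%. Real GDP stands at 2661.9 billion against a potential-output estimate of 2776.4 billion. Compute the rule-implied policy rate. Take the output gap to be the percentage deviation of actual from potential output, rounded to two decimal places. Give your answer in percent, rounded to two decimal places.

6.94%

Output gap = 100 × (2661.9 − 2776.4) / 2776.4 = -4.12%.
i = 2.60 + 1.60 + 1.5 × (4.80 − 1.60) + 0.5 × (-4.12)
   = 2.60 + 1.6 + 4.8 − 2.06 = 6.94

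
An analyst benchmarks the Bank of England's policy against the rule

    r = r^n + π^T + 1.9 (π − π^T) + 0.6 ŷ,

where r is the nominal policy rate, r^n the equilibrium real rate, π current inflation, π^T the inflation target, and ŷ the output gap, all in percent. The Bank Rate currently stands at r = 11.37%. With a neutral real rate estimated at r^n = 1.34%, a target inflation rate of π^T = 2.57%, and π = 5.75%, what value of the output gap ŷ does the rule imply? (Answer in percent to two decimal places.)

0.6 ŷ = 11.37 − 1.34 − 2.57 − 1.9 × (5.75 − 2.57) = 1.418
ŷ = 1.418 / 0.6 = 2.36

2.36%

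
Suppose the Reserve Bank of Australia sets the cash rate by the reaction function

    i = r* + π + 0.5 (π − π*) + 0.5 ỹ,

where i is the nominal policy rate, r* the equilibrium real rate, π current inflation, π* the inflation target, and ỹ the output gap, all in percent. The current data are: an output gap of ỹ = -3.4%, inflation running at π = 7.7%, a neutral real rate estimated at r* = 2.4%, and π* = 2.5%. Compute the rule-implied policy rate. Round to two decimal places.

i = 2.4 + 7.7 + 0.5 × (7.7 − 2.5) + 0.5 × (-3.4)
   = 2.4 + 7.7 + 2.6 − 1.7 = 11.00

11.00%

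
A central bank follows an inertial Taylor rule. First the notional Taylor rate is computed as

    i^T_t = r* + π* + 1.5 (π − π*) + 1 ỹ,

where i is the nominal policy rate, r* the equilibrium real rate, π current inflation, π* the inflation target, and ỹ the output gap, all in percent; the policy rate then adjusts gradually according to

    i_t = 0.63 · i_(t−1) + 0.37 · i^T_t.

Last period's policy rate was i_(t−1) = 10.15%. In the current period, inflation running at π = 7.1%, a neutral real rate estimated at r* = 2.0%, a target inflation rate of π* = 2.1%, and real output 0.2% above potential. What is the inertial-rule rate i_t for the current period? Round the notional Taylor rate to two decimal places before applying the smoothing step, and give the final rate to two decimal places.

Output 0.2% above potential → ỹ = 0.2.
i^T_t = 2.0 + 2.1 + 1.5 × (7.1 − 2.1) + 1 × 0.2
   = 2.0 + 2.1 + 7.5 + 0.2 = 11.80
i_t = 0.63 × 10.15 + 0.37 × 11.80 = 6.3945 + 4.366 = 10.76

10.76%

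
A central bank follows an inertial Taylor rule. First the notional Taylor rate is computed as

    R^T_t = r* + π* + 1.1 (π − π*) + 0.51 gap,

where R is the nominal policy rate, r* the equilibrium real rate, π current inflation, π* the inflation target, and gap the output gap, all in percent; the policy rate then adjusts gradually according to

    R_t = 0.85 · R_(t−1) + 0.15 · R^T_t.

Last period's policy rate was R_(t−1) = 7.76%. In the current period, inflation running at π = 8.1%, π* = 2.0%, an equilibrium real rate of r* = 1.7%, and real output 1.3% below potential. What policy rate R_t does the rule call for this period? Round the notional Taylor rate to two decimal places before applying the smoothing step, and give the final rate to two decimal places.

8.06%

Output 1.3% below potential → gap = -1.3.
R^T_t = 1.7 + 2.0 + 1.1 × (8.1 − 2.0) + 0.51 × (-1.3)
   = 1.7 + 2 + 6.71 − 0.663 = 9.75
R_t = 0.85 × 7.76 + 0.15 × 9.75 = 6.596 + 1.4625 = 8.06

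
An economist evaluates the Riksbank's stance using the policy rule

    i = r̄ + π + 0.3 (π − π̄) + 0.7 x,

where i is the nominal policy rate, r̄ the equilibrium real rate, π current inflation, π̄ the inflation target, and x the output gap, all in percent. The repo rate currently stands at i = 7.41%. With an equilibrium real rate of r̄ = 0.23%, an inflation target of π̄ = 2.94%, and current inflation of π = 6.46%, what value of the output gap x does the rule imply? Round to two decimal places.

-0.48%

0.7 x = 7.41 − 0.23 − 6.46 − 0.3 × (6.46 − 2.94) = -0.336
x = -0.336 / 0.7 = -0.48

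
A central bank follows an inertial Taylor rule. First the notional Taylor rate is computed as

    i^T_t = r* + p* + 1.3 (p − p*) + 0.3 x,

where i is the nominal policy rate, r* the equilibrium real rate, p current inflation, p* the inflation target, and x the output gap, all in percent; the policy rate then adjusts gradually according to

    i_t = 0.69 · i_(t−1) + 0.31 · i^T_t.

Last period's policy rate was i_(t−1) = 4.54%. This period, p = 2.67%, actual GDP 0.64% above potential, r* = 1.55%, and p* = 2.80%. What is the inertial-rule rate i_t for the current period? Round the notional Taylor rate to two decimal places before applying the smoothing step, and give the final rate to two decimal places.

4.49%

Output 0.64% above potential → x = 0.64.
i^T_t = 1.55 + 2.80 + 1.3 × (2.67 − 2.80) + 0.3 × 0.64
   = 1.55 + 2.8 − 0.169 + 0.192 = 4.37
i_t = 0.69 × 4.54 + 0.31 × 4.37 = 3.1326 + 1.3547 = 4.49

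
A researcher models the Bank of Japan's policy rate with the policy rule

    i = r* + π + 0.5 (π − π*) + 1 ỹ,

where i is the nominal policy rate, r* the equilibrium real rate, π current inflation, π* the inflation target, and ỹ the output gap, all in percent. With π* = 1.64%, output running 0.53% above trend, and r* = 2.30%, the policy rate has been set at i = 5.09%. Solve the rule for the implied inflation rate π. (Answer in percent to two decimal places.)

2.05%

Output 0.53% above potential → ỹ = 0.53.
Collecting π: i = r* + (1 + 0.5) π − 0.5 π* + 1 ỹ
1.5 π = 5.09 − 2.30 + 0.5 × 1.64 − 1 × 0.53 = 3.08
π = 3.08 / 1.5 = 2.05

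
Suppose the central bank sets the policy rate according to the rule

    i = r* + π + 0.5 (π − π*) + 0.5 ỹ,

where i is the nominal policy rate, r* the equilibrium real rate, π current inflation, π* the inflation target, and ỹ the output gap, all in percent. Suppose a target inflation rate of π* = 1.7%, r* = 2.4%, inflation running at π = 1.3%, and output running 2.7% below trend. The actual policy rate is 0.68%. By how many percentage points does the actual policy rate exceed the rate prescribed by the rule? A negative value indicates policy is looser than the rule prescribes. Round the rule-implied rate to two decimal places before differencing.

-1.47 pp

Output 2.7% below potential → ỹ = -2.7.
i = 2.4 + 1.3 + 0.5 × (1.3 − 1.7) + 0.5 × (-2.7)
   = 2.4 + 1.3 − 0.2 − 1.35 = 2.15
Deviation = 0.68 − 2.15 = -1.47 pp.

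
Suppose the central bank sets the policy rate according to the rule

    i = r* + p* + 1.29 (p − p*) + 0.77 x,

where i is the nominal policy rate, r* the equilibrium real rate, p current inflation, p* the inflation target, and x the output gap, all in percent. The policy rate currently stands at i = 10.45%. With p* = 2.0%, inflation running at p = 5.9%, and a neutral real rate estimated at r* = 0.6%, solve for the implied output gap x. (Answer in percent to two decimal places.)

3.66%

0.77 x = 10.45 − 0.6 − 2.0 − 1.29 × (5.9 − 2.0) = 2.819
x = 2.819 / 0.77 = 3.66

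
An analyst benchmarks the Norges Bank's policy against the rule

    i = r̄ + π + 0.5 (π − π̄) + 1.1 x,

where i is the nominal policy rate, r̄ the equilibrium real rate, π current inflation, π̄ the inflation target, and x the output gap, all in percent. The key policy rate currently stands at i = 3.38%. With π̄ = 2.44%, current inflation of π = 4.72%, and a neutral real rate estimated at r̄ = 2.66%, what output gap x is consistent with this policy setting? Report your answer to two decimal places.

1.1 x = 3.38 − 2.66 − 4.72 − 0.5 × (4.72 − 2.44) = -5.14
x = -5.14 / 1.1 = -4.67

-4.67%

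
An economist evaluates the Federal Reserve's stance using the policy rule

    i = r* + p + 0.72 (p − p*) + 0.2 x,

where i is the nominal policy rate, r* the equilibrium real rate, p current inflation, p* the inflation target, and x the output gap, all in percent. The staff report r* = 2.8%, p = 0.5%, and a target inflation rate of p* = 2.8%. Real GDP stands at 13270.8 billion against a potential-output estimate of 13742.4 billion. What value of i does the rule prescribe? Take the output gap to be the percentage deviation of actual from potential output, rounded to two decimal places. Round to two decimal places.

Output gap = 100 × (13270.8 − 13742.4) / 13742.4 = -3.43%.
i = 2.80 + 0.50 + 0.72 × (0.50 − 2.80) + 0.2 × (-3.43)
   = 2.80 + 0.5 − 1.656 − 0.686 = 0.96

0.96%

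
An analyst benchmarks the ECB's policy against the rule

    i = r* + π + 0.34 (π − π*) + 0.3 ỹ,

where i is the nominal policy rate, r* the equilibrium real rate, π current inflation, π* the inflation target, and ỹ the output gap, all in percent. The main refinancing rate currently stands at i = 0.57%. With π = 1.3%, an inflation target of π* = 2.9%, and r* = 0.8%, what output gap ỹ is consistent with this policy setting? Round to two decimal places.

-3.29%

0.3 ỹ = 0.57 − 0.8 − 1.3 − 0.34 × (1.3 − 2.9) = -0.986
ỹ = -0.986 / 0.3 = -3.29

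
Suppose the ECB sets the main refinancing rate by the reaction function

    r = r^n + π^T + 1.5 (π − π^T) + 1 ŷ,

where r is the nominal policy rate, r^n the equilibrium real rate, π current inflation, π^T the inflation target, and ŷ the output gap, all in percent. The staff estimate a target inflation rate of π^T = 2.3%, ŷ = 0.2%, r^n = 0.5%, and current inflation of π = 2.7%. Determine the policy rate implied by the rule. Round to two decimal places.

r = 0.5 + 2.3 + 1.5 × (2.7 − 2.3) + 1 × 0.2
   = 0.5 + 2.3 + 0.6 + 0.2 = 3.60

3.60%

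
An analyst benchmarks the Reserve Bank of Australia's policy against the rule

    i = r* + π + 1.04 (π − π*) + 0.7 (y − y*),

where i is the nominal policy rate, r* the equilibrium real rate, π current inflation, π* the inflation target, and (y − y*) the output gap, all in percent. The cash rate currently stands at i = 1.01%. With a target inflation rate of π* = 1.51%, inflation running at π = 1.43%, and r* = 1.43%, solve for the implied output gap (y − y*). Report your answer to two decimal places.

0.7 (y − y*) = 1.01 − 1.43 − 1.43 − 1.04 × (1.43 − 1.51) = -1.7668
(y − y*) = -1.7668 / 0.7 = -2.52

-2.52%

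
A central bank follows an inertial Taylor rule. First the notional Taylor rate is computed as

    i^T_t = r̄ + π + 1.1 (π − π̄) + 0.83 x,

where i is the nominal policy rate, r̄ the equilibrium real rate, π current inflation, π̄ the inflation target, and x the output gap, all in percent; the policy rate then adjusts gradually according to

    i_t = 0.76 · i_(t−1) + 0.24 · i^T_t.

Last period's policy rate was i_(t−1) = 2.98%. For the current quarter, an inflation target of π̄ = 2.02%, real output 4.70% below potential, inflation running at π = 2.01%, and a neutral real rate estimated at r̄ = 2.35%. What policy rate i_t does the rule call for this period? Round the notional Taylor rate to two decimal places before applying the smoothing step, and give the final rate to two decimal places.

Output 4.70% below potential → x = -4.70.
i^T_t = 2.35 + 2.01 + 1.1 × (2.01 − 2.02) + 0.83 × (-4.70)
   = 2.35 + 2.01 − 0.011 − 3.901 = 0.45
i_t = 0.76 × 2.98 + 0.24 × 0.45 = 2.2648 + 0.108 = 2.37

2.37%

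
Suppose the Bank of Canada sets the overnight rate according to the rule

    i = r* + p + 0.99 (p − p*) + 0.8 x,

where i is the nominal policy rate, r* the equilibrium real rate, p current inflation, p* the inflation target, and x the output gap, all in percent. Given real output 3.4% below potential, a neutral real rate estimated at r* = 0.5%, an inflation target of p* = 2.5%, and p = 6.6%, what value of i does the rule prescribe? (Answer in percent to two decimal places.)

8.44%

Output 3.4% below potential → x = -3.4.
i = 0.5 + 6.6 + 0.99 × (6.6 − 2.5) + 0.8 × (-3.4)
   = 0.5 + 6.6 + 4.059 − 2.72 = 8.44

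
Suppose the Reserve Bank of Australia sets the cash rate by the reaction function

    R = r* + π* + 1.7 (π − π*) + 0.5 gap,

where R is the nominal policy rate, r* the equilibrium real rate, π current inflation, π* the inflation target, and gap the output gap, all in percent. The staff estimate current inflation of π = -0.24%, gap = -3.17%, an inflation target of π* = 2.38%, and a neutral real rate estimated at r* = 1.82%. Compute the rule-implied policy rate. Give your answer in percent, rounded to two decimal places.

-1.84%

R = 1.82 + 2.38 + 1.7 × (-0.24 − 2.38) + 0.5 × (-3.17)
   = 1.82 + 2.38 − 4.454 − 1.585 = -1.84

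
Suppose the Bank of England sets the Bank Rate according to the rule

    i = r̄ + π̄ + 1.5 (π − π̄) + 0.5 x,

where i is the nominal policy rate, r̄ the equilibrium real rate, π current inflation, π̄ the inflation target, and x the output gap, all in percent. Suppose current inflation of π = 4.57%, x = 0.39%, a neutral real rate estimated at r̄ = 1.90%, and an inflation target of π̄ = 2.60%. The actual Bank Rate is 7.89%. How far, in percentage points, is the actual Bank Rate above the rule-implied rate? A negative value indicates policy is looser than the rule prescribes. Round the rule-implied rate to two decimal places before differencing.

i = 1.90 + 2.60 + 1.5 × (4.57 − 2.60) + 0.5 × 0.39
   = 1.90 + 2.6 + 2.955 + 0.195 = 7.65
Deviation = 7.89 − 7.65 = 0.24 pp.

0.24 pp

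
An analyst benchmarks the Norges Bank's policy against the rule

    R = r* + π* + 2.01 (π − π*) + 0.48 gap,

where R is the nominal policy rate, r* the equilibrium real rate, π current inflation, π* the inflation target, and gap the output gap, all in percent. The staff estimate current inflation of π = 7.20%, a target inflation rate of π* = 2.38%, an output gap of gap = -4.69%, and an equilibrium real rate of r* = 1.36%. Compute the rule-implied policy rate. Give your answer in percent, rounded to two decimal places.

R = 1.36 + 2.38 + 2.01 × (7.20 − 2.38) + 0.48 × (-4.69)
   = 1.36 + 2.38 + 9.6882 − 2.2512 = 11.18

11.18%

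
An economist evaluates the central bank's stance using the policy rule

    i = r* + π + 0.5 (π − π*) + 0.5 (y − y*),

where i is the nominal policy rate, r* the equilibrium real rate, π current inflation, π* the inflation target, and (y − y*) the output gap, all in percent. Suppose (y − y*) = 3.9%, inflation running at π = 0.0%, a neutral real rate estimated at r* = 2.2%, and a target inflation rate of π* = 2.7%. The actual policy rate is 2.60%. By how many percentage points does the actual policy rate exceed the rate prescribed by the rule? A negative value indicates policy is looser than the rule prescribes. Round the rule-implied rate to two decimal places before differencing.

-0.20 pp

i = 2.2 + 0.0 + 0.5 × (0.0 − 2.7) + 0.5 × 3.9
   = 2.2 + 0 − 1.35 + 1.95 = 2.80
Deviation = 2.60 − 2.80 = -0.20 pp.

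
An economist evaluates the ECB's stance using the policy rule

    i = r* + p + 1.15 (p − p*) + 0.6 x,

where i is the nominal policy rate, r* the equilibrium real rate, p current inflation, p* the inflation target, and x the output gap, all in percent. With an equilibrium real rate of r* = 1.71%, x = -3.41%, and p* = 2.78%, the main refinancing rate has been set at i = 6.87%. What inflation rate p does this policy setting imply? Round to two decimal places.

Collecting p: i = r* + (1 + 1.15) p − 1.15 p* + 0.6 x
2.15 p = 6.87 − 1.71 + 1.15 × 2.78 − 0.6 × (-3.41) = 10.403
p = 10.403 / 2.15 = 4.84

4.84%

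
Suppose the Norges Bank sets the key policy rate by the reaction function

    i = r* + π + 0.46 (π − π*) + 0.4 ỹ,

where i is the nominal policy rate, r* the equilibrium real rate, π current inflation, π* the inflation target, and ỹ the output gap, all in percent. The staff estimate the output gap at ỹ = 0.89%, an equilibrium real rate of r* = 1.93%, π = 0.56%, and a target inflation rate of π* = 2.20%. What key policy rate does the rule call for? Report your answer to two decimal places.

i = 1.93 + 0.56 + 0.46 × (0.56 − 2.20) + 0.4 × 0.89
   = 1.93 + 0.56 − 0.7544 + 0.356 = 2.09

2.09%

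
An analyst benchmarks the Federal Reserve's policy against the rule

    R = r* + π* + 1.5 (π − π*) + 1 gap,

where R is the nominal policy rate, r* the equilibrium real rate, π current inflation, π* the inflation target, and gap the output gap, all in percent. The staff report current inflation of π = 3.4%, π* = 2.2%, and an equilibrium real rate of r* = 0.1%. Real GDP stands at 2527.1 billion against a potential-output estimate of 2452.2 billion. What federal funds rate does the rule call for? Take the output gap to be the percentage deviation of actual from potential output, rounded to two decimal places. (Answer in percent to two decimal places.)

Output gap = 100 × (2527.1 − 2452.2) / 2452.2 = 3.05%.
R = 0.10 + 2.20 + 1.5 × (3.40 − 2.20) + 1 × 3.05
   = 0.10 + 2.2 + 1.8 + 3.05 = 7.15

7.15%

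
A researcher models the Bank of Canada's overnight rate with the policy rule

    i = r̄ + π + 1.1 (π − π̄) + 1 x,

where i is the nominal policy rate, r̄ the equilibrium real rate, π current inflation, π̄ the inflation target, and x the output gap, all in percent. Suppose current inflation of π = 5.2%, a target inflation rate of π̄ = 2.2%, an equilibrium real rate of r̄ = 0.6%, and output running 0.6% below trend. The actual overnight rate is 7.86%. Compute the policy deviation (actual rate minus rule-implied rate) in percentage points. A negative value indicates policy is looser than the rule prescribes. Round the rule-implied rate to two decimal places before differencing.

Output 0.6% below potential → x = -0.6.
i = 0.6 + 5.2 + 1.1 × (5.2 − 2.2) + 1 × (-0.6)
   = 0.6 + 5.2 + 3.3 − 0.6 = 8.50
Deviation = 7.86 − 8.50 = -0.64 pp.

-0.64 pp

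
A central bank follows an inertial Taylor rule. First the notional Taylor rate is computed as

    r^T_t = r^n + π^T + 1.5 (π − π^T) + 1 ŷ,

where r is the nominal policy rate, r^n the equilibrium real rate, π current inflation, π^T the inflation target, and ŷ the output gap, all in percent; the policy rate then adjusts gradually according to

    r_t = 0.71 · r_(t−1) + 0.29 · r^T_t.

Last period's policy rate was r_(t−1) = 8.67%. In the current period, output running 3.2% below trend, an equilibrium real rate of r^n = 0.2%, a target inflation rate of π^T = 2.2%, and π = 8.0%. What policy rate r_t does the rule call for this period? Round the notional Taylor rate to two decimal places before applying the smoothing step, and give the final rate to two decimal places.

Output 3.2% below potential → ŷ = -3.2.
r^T_t = 0.2 + 2.2 + 1.5 × (8.0 − 2.2) + 1 × (-3.2)
   = 0.2 + 2.2 + 8.7 − 3.2 = 7.90
r_t = 0.71 × 8.67 + 0.29 × 7.90 = 6.1557 + 2.291 = 8.45

8.45%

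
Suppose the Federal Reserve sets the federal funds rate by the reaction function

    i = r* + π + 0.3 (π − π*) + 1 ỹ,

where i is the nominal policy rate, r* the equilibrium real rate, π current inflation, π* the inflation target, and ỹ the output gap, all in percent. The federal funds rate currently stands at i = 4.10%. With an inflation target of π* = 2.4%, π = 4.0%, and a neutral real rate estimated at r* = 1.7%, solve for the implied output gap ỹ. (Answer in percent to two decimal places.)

-2.08%

1 ỹ = 4.10 − 1.7 − 4.0 − 0.3 × (4.0 − 2.4) = -2.08
ỹ = -2.08 / 1 = -2.08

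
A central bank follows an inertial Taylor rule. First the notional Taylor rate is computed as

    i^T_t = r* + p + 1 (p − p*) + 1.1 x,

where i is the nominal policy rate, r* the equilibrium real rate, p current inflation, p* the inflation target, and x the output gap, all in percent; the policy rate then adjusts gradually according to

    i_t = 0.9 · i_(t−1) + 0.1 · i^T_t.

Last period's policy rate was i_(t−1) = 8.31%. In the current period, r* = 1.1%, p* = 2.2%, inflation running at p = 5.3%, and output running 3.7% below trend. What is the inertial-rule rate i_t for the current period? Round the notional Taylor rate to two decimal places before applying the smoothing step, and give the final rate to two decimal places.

8.02%

Output 3.7% below potential → x = -3.7.
i^T_t = 1.1 + 5.3 + 1 × (5.3 − 2.2) + 1.1 × (-3.7)
   = 1.1 + 5.3 + 3.1 − 4.07 = 5.43
i_t = 0.9 × 8.31 + 0.1 × 5.43 = 7.479 + 0.543 = 8.02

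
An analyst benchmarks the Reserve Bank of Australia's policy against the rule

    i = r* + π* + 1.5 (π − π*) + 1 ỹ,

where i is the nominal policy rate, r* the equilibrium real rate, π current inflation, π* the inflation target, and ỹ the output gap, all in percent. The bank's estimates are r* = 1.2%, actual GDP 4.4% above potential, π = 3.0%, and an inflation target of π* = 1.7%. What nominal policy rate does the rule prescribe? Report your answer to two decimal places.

Output 4.4% above potential → ỹ = 4.4.
i = 1.2 + 1.7 + 1.5 × (3.0 − 1.7) + 1 × 4.4
   = 1.2 + 1.7 + 1.95 + 4.4 = 9.25

9.25%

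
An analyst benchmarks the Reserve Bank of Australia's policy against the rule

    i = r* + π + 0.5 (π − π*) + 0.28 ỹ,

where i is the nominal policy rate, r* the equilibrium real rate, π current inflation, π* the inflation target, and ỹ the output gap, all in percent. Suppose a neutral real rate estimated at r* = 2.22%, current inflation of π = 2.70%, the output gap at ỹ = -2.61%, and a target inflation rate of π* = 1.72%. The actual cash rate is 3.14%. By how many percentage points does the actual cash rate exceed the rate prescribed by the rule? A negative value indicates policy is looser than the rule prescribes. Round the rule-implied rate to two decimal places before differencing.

i = 2.22 + 2.70 + 0.5 × (2.70 − 1.72) + 0.28 × (-2.61)
   = 2.22 + 2.7 + 0.49 − 0.7308 = 4.68
Deviation = 3.14 − 4.68 = -1.54 pp.

-1.54 pp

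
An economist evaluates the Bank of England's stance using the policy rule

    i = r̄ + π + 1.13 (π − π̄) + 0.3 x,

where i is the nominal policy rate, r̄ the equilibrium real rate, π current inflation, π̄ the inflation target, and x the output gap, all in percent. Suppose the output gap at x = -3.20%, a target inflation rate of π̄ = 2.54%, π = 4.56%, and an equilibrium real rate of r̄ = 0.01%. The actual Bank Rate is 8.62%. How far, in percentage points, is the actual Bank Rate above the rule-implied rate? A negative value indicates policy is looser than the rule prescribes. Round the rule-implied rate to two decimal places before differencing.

2.73 pp

i = 0.01 + 4.56 + 1.13 × (4.56 − 2.54) + 0.3 × (-3.20)
   = 0.01 + 4.56 + 2.2826 − 0.96 = 5.89
Deviation = 8.62 − 5.89 = 2.73 pp.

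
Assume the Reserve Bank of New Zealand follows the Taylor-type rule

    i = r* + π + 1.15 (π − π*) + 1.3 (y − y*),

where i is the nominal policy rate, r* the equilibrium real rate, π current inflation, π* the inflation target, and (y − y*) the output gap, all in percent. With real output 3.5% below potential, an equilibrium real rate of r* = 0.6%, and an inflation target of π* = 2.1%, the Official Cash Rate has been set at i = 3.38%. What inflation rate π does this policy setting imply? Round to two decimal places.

Output 3.5% below potential → (y − y*) = -3.5.
Collecting π: i = r* + (1 + 1.15) π − 1.15 π* + 1.3 (y − y*)
2.15 π = 3.38 − 0.6 + 1.15 × 2.1 − 1.3 × (-3.5) = 9.745
π = 9.745 / 2.15 = 4.53

4.53%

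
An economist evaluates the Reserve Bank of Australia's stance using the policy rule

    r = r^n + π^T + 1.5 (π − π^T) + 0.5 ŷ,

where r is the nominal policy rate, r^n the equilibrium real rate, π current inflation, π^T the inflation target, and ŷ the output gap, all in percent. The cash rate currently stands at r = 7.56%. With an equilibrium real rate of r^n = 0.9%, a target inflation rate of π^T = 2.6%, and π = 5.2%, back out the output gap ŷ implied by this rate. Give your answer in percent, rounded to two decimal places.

0.5 ŷ = 7.56 − 0.9 − 2.6 − 1.5 × (5.2 − 2.6) = 0.16
ŷ = 0.16 / 0.5 = 0.32

0.32%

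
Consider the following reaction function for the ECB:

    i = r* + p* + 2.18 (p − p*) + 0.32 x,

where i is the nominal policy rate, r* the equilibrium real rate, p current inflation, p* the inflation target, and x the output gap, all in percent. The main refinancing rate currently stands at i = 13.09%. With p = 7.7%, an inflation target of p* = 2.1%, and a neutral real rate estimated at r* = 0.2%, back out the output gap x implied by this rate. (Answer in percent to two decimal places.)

-4.43%

0.32 x = 13.09 − 0.2 − 2.1 − 2.18 × (7.7 − 2.1) = -1.418
x = -1.418 / 0.32 = -4.43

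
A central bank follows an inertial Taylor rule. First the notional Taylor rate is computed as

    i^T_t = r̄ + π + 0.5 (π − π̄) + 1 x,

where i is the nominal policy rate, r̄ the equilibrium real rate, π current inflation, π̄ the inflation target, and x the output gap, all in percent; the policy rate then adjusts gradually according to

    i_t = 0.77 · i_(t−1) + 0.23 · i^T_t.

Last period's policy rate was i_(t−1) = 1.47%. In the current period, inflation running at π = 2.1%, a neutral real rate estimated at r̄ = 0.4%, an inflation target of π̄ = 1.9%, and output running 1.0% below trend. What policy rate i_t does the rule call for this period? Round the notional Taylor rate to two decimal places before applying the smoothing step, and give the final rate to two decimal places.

1.50%

Output 1.0% below potential → x = -1.0.
i^T_t = 0.4 + 2.1 + 0.5 × (2.1 − 1.9) + 1 × (-1.0)
   = 0.4 + 2.1 + 0.1 − 1 = 1.60
i_t = 0.77 × 1.47 + 0.23 × 1.60 = 1.1319 + 0.368 = 1.50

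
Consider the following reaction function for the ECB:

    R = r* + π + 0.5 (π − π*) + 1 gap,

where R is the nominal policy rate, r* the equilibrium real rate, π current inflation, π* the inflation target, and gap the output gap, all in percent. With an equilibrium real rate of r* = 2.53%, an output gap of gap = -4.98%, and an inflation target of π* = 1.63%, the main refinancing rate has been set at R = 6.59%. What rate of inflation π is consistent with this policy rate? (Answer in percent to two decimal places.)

Collecting π: R = r* + (1 + 0.5) π − 0.5 π* + 1 gap
1.5 π = 6.59 − 2.53 + 0.5 × 1.63 − 1 × (-4.98) = 9.855
π = 9.855 / 1.5 = 6.57

6.57%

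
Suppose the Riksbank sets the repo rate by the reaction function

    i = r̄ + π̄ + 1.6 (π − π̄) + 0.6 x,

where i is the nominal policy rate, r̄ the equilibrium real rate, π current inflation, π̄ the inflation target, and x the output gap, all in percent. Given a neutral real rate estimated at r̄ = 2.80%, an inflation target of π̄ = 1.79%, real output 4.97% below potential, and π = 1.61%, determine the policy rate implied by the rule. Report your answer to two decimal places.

Output 4.97% below potential → x = -4.97.
i = 2.80 + 1.79 + 1.6 × (1.61 − 1.79) + 0.6 × (-4.97)
   = 2.80 + 1.79 − 0.288 − 2.982 = 1.32

1.32%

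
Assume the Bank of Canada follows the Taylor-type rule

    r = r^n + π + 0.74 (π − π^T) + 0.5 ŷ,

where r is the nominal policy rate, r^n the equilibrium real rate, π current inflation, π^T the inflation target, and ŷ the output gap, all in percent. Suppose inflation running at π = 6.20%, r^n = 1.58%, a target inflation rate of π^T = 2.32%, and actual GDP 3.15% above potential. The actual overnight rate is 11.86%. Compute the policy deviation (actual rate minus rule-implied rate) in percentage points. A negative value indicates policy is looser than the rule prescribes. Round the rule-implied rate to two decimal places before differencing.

-0.37 pp

Output 3.15% above potential → ŷ = 3.15.
r = 1.58 + 6.20 + 0.74 × (6.20 − 2.32) + 0.5 × 3.15
   = 1.58 + 6.2 + 2.8712 + 1.575 = 12.23
Deviation = 11.86 − 12.23 = -0.37 pp.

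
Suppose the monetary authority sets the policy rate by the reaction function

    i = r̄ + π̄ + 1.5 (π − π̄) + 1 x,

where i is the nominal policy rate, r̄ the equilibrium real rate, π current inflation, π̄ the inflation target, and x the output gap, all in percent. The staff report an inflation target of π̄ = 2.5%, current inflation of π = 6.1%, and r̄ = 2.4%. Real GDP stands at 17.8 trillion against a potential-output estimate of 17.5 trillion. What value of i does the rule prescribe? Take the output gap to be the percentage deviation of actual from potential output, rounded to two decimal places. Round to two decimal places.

Output gap = 100 × (17.8 − 17.5) / 17.5 = 1.71%.
i = 2.40 + 2.50 + 1.5 × (6.10 − 2.50) + 1 × 1.71
   = 2.40 + 2.5 + 5.4 + 1.71 = 12.01

12.01%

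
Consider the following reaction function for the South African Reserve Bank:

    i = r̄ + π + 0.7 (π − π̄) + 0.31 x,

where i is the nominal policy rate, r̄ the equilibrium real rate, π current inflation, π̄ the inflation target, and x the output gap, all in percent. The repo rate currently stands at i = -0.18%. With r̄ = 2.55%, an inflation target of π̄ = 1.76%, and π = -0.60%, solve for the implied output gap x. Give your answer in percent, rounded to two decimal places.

0.31 x = -0.18 − 2.55 − (-0.60) − 0.7 × ((-0.60) − 1.76) = -0.478
x = -0.478 / 0.31 = -1.54

-1.54%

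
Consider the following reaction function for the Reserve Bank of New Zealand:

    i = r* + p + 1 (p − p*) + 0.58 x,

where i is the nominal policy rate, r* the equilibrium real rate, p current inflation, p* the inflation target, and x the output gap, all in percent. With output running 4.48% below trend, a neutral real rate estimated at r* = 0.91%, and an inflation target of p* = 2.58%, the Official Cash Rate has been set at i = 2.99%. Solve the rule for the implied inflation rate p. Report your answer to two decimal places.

3.63%

Output 4.48% below potential → x = -4.48.
Collecting p: i = r* + (1 + 1) p − 1 p* + 0.58 x
2 p = 2.99 − 0.91 + 1 × 2.58 − 0.58 × (-4.48) = 7.2584
p = 7.2584 / 2 = 3.63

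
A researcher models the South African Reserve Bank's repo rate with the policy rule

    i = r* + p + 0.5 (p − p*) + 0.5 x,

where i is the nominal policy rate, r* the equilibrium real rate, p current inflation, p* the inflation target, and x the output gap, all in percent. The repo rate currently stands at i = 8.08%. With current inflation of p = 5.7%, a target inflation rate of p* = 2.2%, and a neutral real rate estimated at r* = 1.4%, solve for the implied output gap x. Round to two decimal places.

0.5 x = 8.08 − 1.4 − 5.7 − 0.5 × (5.7 − 2.2) = -0.77
x = -0.77 / 0.5 = -1.54

-1.54%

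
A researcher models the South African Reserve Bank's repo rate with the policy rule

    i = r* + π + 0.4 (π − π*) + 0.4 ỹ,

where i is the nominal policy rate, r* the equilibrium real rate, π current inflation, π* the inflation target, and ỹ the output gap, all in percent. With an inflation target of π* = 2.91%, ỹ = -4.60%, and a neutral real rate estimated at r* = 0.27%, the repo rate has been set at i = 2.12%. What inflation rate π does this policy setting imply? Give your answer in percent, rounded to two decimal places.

Collecting π: i = r* + (1 + 0.4) π − 0.4 π* + 0.4 ỹ
1.4 π = 2.12 − 0.27 + 0.4 × 2.91 − 0.4 × (-4.60) = 4.854
π = 4.854 / 1.4 = 3.47

3.47%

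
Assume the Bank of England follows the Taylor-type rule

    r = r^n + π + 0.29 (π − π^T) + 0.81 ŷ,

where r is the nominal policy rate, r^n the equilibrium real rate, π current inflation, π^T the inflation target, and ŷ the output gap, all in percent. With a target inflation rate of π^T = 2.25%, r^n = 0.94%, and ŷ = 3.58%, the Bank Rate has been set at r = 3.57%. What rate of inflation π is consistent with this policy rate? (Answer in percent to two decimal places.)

Collecting π: r = r^n + (1 + 0.29) π − 0.29 π^T + 0.81 ŷ
1.29 π = 3.57 − 0.94 + 0.29 × 2.25 − 0.81 × 3.58 = 0.3827
π = 0.3827 / 1.29 = 0.30

0.30%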